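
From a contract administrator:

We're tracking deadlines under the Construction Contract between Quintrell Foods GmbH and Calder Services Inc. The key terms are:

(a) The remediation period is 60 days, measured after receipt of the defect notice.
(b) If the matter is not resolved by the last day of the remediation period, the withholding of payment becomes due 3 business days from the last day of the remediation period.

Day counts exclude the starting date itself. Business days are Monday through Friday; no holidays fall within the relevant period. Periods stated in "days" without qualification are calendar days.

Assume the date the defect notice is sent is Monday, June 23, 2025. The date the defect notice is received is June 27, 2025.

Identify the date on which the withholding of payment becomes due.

August 29, 2025

The last day of the remediation period: June 27, 2025 + 60 days = August 26, 2025.
The date on which the withholding of payment becomes due: counting 3 business days from Tuesday, August 26, 2025 (Aug 27, Aug 28, Aug 29, skipping weekends) reaches Friday, August 29, 2025.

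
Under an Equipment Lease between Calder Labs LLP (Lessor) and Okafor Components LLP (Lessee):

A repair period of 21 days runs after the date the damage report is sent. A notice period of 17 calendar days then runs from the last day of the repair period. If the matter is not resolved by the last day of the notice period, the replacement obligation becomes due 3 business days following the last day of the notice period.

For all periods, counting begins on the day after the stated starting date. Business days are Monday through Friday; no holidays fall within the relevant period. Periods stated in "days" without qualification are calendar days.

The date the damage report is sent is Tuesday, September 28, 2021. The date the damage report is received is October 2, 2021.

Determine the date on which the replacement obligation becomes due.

November 10, 2021

Adding 21 calendar days to September 28, 2021 gives October 19, 2021, which is the last day of the repair period.
The last day of the notice period: 17 calendar days after October 19, 2021 is November 5, 2021.
The date on which the replacement obligation becomes due: counting 3 business days from Friday, November 5, 2021 (Nov 8, Nov 9, Nov 10, skipping weekends) reaches Wednesday, November 10, 2021.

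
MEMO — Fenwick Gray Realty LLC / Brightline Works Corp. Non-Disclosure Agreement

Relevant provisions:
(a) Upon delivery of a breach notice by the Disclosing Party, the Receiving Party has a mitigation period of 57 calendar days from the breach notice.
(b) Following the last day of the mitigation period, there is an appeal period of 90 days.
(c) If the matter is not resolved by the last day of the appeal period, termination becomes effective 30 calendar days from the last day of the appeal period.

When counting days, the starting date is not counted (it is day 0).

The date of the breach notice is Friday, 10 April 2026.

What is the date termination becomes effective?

The last day of the mitigation period: 57 calendar days after 10 April 2026 is 6 June 2026.
The last day of the appeal period: 6 June 2026 + 90 days = 4 September 2026.
The date termination becomes effective: 4 September 2026 + 30 days = 4 October 2026.

4 October 2026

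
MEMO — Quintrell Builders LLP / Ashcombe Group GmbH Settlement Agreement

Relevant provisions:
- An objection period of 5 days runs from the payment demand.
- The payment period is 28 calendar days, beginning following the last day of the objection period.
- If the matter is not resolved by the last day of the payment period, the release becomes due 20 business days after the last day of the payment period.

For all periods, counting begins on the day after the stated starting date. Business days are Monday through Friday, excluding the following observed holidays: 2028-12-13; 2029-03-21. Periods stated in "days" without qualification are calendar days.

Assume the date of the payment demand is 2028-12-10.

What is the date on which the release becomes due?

The last day of the objection period: 2028-12-10 + 5 days = 2028-12-15.
The last day of the payment period: 28 calendar days after 2028-12-15 is 2029-01-12.
The date on which the release becomes due: 20 business days after Friday, 2029-01-12, skipping weekends — Jan 15, Jan 16, Jan 17, Jan 18, …, Feb 7, Feb 8, Feb 9 — lands on Friday, 2029-02-09.

2029-02-09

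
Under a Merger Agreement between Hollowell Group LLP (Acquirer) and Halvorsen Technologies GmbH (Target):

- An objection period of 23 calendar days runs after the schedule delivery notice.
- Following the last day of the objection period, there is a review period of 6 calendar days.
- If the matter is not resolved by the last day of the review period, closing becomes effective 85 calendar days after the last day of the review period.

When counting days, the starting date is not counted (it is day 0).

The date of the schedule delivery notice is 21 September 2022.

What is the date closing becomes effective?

Adding 23 calendar days to 21 September 2022 gives 14 October 2022, which is the last day of the objection period.
The last day of the review period: 14 October 2022 + 6 days = 20 October 2022.
The date closing becomes effective: 85 calendar days after 20 October 2022 is 13 January 2023.

13 January 2023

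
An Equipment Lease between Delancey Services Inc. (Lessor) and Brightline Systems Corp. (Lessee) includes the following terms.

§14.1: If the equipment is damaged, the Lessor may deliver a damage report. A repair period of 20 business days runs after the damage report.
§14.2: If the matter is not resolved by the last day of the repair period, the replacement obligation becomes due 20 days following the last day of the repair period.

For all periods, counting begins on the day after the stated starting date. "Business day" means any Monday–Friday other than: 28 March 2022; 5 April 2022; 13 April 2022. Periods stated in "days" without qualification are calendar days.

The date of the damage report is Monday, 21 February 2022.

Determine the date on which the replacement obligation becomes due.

The last day of the repair period: counting 20 business days from Monday, 21 February 2022 (Feb 22, Feb 23, Feb 24, Feb 25, …, Mar 17, Mar 18, Mar 21, skipping weekends) reaches Monday, 21 March 2022.
The date on which the replacement obligation becomes due: 21 March 2022 + 20 days = 10 April 2022.

10 April 2022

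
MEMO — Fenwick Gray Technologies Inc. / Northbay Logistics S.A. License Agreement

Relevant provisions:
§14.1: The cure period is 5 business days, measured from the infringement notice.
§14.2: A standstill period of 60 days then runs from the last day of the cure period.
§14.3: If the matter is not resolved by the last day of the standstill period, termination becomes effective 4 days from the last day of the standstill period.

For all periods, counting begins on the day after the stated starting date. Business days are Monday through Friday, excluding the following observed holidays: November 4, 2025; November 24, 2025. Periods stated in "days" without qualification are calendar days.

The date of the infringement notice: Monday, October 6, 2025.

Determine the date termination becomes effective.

December 16, 2025

From Monday, October 6, 2025, 5 business days (Oct 7, Oct 8, Oct 9, Oct 10, Oct 13, skipping weekends) brings us to Monday, October 13, 2025, which is the last day of the cure period.
The last day of the standstill period: October 13, 2025 + 60 days = December 12, 2025.
The date termination becomes effective: 4 calendar days after December 12, 2025 is December 16, 2025.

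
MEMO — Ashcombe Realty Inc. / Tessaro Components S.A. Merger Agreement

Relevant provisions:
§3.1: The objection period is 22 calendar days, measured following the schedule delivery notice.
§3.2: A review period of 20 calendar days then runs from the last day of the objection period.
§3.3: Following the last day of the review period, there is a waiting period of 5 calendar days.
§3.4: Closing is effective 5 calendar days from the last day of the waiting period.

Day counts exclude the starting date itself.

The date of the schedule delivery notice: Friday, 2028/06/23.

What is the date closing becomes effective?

2028/08/14

Adding 22 calendar days to 2028/06/23 gives 2028/07/15, which is the last day of the objection period.
The last day of the review period: 20 calendar days after 2028/07/15 is 2028/08/04.
Adding 5 calendar days to 2028/08/04 gives 2028/08/09, which is the last day of the waiting period.
Adding 5 calendar days to 2028/08/09 gives 2028/08/14, which is the date closing becomes effective.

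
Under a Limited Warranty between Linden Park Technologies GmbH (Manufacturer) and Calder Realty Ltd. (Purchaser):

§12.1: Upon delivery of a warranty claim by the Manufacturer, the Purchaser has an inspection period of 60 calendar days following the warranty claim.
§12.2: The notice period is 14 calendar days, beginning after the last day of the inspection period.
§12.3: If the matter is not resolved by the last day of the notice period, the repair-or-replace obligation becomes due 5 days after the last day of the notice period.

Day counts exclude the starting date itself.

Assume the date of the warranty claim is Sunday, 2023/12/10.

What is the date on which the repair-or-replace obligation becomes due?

2024/02/27

Adding 60 calendar days to 2023/12/10 gives 2024/02/08, which is the last day of the inspection period.
The last day of the notice period: 14 calendar days after 2024/02/08 is 2024/02/22.
Adding 5 calendar days to 2024/02/22 gives 2024/02/27, which is the date on which the repair-or-replace obligation becomes due.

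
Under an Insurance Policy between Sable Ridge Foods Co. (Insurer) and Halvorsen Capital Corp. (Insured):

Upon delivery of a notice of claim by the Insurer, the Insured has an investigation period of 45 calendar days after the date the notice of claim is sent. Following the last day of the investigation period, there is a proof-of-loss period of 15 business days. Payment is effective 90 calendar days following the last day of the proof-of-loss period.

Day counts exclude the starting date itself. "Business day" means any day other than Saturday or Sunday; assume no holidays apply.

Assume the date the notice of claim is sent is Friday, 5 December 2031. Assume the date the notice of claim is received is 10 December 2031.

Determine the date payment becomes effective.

The last day of the investigation period: 45 calendar days after 5 December 2031 is 19 January 2032.
The last day of the proof-of-loss period: counting 15 business days from Monday, 19 January 2032 (Jan 20, Jan 21, Jan 22, Jan 23, …, Feb 5, Feb 6, Feb 9, skipping weekends) reaches Monday, 9 February 2032.
The date payment becomes effective: 9 February 2032 + 90 days = 9 May 2032.

9 May 2032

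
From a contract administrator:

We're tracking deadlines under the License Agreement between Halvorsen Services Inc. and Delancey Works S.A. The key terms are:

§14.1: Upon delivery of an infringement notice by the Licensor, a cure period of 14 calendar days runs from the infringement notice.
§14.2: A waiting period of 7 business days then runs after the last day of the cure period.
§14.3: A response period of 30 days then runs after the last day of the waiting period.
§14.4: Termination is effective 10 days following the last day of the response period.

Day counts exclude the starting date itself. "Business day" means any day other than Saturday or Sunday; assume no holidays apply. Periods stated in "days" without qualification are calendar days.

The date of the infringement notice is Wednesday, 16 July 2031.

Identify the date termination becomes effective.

17 September 2031

Adding 14 calendar days to 16 July 2031 gives 30 July 2031, which is the last day of the cure period.
The last day of the waiting period: 7 business days after Wednesday, 30 July 2031, skipping weekends — Jul 31, Aug 1, Aug 4, Aug 5, Aug 6, Aug 7, Aug 8 — lands on Friday, 8 August 2031.
Adding 30 calendar days to 8 August 2031 gives 7 September 2031, which is the last day of the response period.
The date termination becomes effective: 10 calendar days after 7 September 2031 is 17 September 2031.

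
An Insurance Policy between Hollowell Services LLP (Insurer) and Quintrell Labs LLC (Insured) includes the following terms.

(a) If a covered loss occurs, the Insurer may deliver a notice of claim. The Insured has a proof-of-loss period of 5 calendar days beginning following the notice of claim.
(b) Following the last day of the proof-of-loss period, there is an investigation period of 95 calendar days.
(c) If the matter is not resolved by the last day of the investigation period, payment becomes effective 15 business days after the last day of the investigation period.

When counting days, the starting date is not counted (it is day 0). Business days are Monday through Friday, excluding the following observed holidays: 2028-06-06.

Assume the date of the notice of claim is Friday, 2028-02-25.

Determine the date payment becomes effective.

Adding 5 calendar days to 2028-02-25 gives 2028-03-01, which is the last day of the proof-of-loss period.
The last day of the investigation period: 2028-03-01 + 95 days = 2028-06-04.
From Sunday, 2028-06-04, 15 business days (Jun 5, Jun 7, Jun 8, Jun 9, …, Jun 22, Jun 23, Jun 26, skipping weekends and the listed holiday on Jun 6) brings us to Monday, 2028-06-26, which is the date payment becomes effective.

2028-06-26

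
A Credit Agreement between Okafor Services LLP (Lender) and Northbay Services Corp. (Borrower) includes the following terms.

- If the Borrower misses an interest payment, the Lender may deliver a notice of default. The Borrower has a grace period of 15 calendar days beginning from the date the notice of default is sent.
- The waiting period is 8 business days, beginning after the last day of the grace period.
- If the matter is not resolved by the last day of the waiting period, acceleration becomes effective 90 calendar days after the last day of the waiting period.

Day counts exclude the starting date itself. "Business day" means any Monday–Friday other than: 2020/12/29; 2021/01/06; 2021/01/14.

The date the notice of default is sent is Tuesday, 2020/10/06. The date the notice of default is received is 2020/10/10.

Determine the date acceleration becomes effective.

2021/01/31

Adding 15 calendar days to 2020/10/06 gives 2020/10/21, which is the last day of the grace period.
The last day of the waiting period: counting 8 business days from Wednesday, 2020/10/21 (Oct 22, Oct 23, Oct 26, Oct 27, Oct 28, Oct 29, Oct 30, Nov 2, skipping weekends) reaches Monday, 2020/11/02.
Adding 90 calendar days to 2020/11/02 gives 2021/01/31, which is the date acceleration becomes effective.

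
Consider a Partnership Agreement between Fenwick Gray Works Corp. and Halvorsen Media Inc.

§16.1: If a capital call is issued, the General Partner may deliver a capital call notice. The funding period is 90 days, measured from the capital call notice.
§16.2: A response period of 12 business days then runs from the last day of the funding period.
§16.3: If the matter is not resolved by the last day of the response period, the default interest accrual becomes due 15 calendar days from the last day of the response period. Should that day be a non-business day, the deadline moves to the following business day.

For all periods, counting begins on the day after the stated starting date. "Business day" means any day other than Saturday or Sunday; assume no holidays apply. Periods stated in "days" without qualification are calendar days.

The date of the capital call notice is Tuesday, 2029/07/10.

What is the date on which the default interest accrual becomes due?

The last day of the funding period: 2029/07/10 + 90 days = 2029/10/08.
The last day of the response period: counting 12 business days from Monday, 2029/10/08 (Oct 9, Oct 10, Oct 11, Oct 12, …, Oct 22, Oct 23, Oct 24, skipping weekends) reaches Wednesday, 2029/10/24.
The date on which the default interest accrual becomes due: 2029/10/24 + 15 days = 2029/11/08. 2029/11/08 is a Thursday, so no roll-forward applies.

2029/11/08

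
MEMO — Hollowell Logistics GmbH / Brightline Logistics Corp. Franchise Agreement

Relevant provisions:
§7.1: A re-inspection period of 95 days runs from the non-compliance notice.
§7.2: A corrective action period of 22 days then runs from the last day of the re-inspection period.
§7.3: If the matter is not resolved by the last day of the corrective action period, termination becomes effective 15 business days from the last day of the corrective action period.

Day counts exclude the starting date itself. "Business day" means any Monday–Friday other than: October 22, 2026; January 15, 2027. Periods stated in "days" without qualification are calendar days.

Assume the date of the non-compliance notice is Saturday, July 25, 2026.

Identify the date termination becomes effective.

December 10, 2026

Adding 95 calendar days to July 25, 2026 gives October 28, 2026, which is the last day of the re-inspection period.
Adding 22 calendar days to October 28, 2026 gives November 19, 2026, which is the last day of the corrective action period.
From Thursday, November 19, 2026, 15 business days (Nov 20, Nov 23, Nov 24, Nov 25, …, Dec 8, Dec 9, Dec 10, skipping weekends) brings us to Thursday, December 10, 2026, which is the date termination becomes effective.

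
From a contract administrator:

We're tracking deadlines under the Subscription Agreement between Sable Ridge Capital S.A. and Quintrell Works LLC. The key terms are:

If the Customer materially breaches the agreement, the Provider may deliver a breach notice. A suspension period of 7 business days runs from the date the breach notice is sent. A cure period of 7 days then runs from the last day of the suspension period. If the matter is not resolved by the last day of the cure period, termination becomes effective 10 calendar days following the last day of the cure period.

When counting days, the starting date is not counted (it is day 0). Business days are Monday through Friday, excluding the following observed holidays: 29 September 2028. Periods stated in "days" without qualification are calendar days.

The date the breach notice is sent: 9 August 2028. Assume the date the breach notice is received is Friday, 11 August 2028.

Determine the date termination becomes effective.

4 September 2028

The last day of the suspension period: counting 7 business days from Wednesday, 9 August 2028 (Aug 10, Aug 11, Aug 14, Aug 15, Aug 16, Aug 17, Aug 18, skipping weekends) reaches Friday, 18 August 2028.
The last day of the cure period: 18 August 2028 + 7 days = 25 August 2028.
Adding 10 calendar days to 25 August 2028 gives 4 September 2028, which is the date termination becomes effective.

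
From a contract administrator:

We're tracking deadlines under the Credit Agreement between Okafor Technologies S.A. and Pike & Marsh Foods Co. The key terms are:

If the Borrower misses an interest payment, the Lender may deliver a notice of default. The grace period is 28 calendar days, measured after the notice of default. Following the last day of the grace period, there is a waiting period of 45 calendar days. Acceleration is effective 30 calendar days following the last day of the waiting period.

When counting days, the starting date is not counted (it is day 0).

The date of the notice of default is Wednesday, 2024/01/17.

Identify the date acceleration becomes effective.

Adding 28 calendar days to 2024/01/17 gives 2024/02/14, which is the last day of the grace period.
The last day of the waiting period: 45 calendar days after 2024/02/14 is 2024/03/30.
The date acceleration becomes effective: 30 calendar days after 2024/03/30 is 2024/04/29.

2024/04/29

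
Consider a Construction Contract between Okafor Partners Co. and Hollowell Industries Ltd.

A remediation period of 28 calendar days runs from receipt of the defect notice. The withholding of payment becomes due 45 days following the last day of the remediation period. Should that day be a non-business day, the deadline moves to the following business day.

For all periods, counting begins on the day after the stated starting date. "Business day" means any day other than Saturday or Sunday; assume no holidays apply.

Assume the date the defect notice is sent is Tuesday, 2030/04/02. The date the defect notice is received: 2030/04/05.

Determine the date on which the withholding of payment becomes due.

2030/06/17

The last day of the remediation period: 28 calendar days after 2030/04/05 is 2030/05/03.
The date on which the withholding of payment becomes due: 2030/05/03 + 45 days = 2030/06/17. 2030/06/17 is a Monday, so no roll-forward applies.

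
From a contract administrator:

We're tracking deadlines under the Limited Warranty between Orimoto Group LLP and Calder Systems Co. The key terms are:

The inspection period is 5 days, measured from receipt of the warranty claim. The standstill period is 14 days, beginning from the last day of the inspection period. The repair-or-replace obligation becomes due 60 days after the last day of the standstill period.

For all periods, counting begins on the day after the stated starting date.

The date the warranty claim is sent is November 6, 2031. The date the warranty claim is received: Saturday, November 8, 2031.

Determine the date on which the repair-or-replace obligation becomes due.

Adding 5 calendar days to November 8, 2031 gives November 13, 2031, which is the last day of the inspection period.
The last day of the standstill period: 14 calendar days after November 13, 2031 is November 27, 2031.
The date on which the repair-or-replace obligation becomes due: November 27, 2031 + 60 days = January 26, 2032.

January 26, 2032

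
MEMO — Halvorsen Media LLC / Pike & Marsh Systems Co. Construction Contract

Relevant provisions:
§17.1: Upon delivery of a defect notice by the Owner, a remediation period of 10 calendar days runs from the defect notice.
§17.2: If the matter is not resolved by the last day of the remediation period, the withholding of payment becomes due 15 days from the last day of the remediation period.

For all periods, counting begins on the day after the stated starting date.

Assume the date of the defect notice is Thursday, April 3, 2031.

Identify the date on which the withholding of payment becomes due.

The last day of the remediation period: 10 calendar days after April 3, 2031 is April 13, 2031.
Adding 15 calendar days to April 13, 2031 gives April 28, 2031, which is the date on which the withholding of payment becomes due.

April 28, 2031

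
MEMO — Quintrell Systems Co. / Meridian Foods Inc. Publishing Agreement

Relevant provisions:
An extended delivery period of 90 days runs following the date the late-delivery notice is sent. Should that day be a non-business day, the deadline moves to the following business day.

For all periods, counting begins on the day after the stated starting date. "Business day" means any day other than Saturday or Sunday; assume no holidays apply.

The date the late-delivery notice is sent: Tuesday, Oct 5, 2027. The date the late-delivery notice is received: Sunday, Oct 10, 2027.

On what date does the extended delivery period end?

Jan 3, 2028

The last day of the extended delivery period: 90 calendar days after Oct 5, 2027 is Jan 3, 2028. Jan 3, 2028 is a Monday, so no roll-forward applies.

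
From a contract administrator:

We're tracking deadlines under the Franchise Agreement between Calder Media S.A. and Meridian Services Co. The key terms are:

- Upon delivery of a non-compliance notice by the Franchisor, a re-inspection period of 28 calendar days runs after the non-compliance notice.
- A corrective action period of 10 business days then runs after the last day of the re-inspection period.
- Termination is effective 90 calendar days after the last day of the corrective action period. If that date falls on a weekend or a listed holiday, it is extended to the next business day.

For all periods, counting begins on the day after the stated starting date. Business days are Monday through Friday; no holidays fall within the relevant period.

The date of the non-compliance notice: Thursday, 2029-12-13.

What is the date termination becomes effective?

The last day of the re-inspection period: 28 calendar days after 2029-12-13 is 2030-01-10.
From Thursday, 2030-01-10, 10 business days (Jan 11, Jan 14, Jan 15, Jan 16, Jan 17, Jan 18, Jan 21, Jan 22, Jan 23, Jan 24, skipping weekends) brings us to Thursday, 2030-01-24, which is the last day of the corrective action period.
The date termination becomes effective: 90 calendar days after 2030-01-24 is 2030-04-24. 2030-04-24 is a Wednesday, so no roll-forward applies.

2030-04-24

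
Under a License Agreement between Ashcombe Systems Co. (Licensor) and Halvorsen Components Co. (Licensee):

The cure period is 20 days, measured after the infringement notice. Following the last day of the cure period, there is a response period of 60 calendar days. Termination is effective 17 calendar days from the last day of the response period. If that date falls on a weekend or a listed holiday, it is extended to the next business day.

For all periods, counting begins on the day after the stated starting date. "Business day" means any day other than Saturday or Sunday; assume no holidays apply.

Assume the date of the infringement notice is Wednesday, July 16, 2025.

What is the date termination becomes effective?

The last day of the cure period: 20 calendar days after July 16, 2025 is August 5, 2025.
Adding 60 calendar days to August 5, 2025 gives October 4, 2025, which is the last day of the response period.
The date termination becomes effective: October 4, 2025 + 17 days = October 21, 2025. October 21, 2025 is a Tuesday, so no roll-forward applies.

October 21, 2025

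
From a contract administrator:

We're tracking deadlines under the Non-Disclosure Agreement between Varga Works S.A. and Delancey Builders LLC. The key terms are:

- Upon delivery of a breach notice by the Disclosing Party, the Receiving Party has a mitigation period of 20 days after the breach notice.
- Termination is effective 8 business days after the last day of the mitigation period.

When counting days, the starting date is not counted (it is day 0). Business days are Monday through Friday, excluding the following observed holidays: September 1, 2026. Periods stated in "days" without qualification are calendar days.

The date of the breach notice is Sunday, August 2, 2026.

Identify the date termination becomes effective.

September 3, 2026

The last day of the mitigation period: August 2, 2026 + 20 days = August 22, 2026.
The date termination becomes effective: counting 8 business days from Saturday, August 22, 2026 (Aug 24, Aug 25, Aug 26, Aug 27, Aug 28, Aug 31, Sep 2, Sep 3, skipping weekends and the listed holiday on Sep 1) reaches Thursday, September 3, 2026.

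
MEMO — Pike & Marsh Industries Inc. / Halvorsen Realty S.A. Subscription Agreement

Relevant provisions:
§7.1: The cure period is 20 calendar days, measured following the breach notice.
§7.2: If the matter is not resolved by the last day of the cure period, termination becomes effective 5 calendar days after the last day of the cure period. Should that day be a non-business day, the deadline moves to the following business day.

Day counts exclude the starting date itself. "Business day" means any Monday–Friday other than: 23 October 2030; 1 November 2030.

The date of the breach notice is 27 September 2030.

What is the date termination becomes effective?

22 October 2030

Adding 20 calendar days to 27 September 2030 gives 17 October 2030, which is the last day of the cure period.
The date termination becomes effective: 17 October 2030 + 5 days = 22 October 2030. 22 October 2030 is a Tuesday and is not a listed holiday, so no roll-forward applies.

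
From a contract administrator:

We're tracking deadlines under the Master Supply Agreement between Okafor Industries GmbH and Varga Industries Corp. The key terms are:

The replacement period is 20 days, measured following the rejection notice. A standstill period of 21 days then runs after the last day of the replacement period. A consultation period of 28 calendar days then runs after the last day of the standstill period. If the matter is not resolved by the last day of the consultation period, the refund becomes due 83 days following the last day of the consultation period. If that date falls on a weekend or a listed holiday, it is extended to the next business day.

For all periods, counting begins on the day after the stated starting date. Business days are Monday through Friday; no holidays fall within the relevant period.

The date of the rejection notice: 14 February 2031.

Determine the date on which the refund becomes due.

The last day of the replacement period: 14 February 2031 + 20 days = 6 March 2031.
Adding 21 calendar days to 6 March 2031 gives 27 March 2031, which is the last day of the standstill period.
The last day of the consultation period: 27 March 2031 + 28 days = 24 April 2031.
The date on which the refund becomes due: 24 April 2031 + 83 days = 16 July 2031. 16 July 2031 is a Wednesday, so no roll-forward applies.

16 July 2031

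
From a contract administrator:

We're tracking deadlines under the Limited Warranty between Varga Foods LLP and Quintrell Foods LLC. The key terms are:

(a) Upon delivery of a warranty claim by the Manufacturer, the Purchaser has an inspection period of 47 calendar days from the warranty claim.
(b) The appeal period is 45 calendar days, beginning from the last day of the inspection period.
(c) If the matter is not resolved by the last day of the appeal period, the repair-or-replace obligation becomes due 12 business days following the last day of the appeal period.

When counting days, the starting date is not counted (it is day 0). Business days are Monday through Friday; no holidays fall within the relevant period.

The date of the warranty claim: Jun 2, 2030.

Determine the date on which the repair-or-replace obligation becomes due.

The last day of the inspection period: 47 calendar days after Jun 2, 2030 is Jul 19, 2030.
The last day of the appeal period: 45 calendar days after Jul 19, 2030 is Sep 2, 2030.
The date on which the repair-or-replace obligation becomes due: counting 12 business days from Monday, Sep 2, 2030 (Sep 3, Sep 4, Sep 5, Sep 6, …, Sep 16, Sep 17, Sep 18, skipping weekends) reaches Wednesday, Sep 18, 2030.

Sep 18, 2030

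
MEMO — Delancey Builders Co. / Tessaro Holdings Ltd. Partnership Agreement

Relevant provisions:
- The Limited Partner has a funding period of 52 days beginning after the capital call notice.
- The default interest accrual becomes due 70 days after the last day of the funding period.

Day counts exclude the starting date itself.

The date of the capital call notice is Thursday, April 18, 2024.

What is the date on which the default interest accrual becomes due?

The last day of the funding period: 52 calendar days after April 18, 2024 is June 9, 2024.
Adding 70 calendar days to June 9, 2024 gives August 18, 2024, which is the date on which the default interest accrual becomes due.

August 18, 2024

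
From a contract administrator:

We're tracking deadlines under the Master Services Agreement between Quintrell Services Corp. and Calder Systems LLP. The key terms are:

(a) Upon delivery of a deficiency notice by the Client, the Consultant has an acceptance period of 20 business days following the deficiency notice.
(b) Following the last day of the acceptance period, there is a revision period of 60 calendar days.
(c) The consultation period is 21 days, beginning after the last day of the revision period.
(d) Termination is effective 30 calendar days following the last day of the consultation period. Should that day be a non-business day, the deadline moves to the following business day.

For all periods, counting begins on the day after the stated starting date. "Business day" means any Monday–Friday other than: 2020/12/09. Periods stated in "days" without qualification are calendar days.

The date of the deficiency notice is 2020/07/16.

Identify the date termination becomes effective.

2020/12/02

The last day of the acceptance period: counting 20 business days from Thursday, 2020/07/16 (Jul 17, Jul 20, Jul 21, Jul 22, …, Aug 11, Aug 12, Aug 13, skipping weekends) reaches Thursday, 2020/08/13.
The last day of the revision period: 2020/08/13 + 60 days = 2020/10/12.
The last day of the consultation period: 2020/10/12 + 21 days = 2020/11/02.
The date termination becomes effective: 2020/11/02 + 30 days = 2020/12/02. 2020/12/02 is a Wednesday and is not a listed holiday, so no roll-forward applies.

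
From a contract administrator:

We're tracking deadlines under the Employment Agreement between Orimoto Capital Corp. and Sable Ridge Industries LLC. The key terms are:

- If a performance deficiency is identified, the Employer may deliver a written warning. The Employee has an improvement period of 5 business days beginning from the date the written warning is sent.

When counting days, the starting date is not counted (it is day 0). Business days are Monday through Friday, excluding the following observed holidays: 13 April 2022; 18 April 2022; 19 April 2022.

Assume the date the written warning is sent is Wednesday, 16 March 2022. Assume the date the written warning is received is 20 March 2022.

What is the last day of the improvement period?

From Wednesday, 16 March 2022, 5 business days (Mar 17, Mar 18, Mar 21, Mar 22, Mar 23, skipping weekends) brings us to Wednesday, 23 March 2022, which is the last day of the improvement period.

23 March 2022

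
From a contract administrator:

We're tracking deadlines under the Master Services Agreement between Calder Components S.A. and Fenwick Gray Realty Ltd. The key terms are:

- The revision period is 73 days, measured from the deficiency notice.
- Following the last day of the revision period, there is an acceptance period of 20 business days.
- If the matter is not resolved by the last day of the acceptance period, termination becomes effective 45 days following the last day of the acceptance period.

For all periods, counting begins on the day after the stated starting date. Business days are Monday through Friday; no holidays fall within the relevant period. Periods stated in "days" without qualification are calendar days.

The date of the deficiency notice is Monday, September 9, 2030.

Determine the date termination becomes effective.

The last day of the revision period: 73 calendar days after September 9, 2030 is November 21, 2030.
The last day of the acceptance period: counting 20 business days from Thursday, November 21, 2030 (Nov 22, Nov 25, Nov 26, Nov 27, …, Dec 17, Dec 18, Dec 19, skipping weekends) reaches Thursday, December 19, 2030.
The date termination becomes effective: 45 calendar days after December 19, 2030 is February 2, 2031.

February 2, 2031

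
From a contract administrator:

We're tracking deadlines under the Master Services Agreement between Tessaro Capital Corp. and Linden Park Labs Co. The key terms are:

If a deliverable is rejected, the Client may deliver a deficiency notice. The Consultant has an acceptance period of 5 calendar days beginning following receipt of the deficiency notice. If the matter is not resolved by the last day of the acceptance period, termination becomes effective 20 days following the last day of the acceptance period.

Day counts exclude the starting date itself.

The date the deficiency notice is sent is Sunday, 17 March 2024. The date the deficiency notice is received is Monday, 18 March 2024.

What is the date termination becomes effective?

Adding 5 calendar days to 18 March 2024 gives 23 March 2024, which is the last day of the acceptance period.
The date termination becomes effective: 20 calendar days after 23 March 2024 is 12 April 2024.

12 April 2024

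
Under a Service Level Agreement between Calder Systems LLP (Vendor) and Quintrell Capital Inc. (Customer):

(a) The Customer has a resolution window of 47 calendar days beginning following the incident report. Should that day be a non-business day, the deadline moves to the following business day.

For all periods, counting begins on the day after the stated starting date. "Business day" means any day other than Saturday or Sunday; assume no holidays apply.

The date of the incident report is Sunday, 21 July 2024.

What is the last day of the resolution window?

6 September 2024

The last day of the resolution window: 21 July 2024 + 47 days = 6 September 2024. 6 September 2024 is a Friday, so no roll-forward applies.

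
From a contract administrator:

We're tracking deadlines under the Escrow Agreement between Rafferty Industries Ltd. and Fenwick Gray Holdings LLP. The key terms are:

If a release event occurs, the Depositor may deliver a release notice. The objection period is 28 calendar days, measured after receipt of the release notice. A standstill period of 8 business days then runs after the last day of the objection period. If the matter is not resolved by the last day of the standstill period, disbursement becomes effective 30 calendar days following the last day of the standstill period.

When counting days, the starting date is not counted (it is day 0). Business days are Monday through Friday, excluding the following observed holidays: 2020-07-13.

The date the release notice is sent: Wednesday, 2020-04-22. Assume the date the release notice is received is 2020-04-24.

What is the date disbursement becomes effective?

The last day of the objection period: 28 calendar days after 2020-04-24 is 2020-05-22.
The last day of the standstill period: counting 8 business days from Friday, 2020-05-22 (May 25, May 26, May 27, May 28, May 29, Jun 1, Jun 2, Jun 3, skipping weekends) reaches Wednesday, 2020-06-03.
Adding 30 calendar days to 2020-06-03 gives 2020-07-03, which is the date disbursement becomes effective.

2020-07-03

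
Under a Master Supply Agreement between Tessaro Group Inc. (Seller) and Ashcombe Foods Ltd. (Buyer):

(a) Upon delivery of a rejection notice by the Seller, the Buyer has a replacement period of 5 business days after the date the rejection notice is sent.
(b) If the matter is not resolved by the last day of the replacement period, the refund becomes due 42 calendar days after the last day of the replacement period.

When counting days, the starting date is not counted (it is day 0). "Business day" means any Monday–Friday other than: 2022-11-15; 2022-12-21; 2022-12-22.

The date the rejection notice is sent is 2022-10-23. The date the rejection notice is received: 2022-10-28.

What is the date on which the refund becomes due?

The last day of the replacement period: counting 5 business days from Sunday, 2022-10-23 (Oct 24, Oct 25, Oct 26, Oct 27, Oct 28, skipping weekends) reaches Friday, 2022-10-28.
Adding 42 calendar days to 2022-10-28 gives 2022-12-09, which is the date on which the refund becomes due.

2022-12-09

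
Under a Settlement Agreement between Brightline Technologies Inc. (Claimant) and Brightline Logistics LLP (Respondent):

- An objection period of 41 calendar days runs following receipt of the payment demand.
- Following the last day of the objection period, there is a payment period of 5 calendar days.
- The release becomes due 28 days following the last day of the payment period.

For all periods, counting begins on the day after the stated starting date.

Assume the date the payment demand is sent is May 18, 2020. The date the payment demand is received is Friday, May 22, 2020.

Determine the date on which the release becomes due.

The last day of the objection period: 41 calendar days after May 22, 2020 is Jul 2, 2020.
Adding 5 calendar days to Jul 2, 2020 gives Jul 7, 2020, which is the last day of the payment period.
Adding 28 calendar days to Jul 7, 2020 gives Aug 4, 2020, which is the date on which the release becomes due.

Aug 4, 2020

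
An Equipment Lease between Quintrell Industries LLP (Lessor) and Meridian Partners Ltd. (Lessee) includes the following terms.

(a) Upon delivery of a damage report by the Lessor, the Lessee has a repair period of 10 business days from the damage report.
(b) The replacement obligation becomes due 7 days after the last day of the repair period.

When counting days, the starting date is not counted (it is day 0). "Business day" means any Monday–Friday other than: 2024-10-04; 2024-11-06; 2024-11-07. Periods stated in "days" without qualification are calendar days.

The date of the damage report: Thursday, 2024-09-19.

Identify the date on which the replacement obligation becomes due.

The last day of the repair period: counting 10 business days from Thursday, 2024-09-19 (Sep 20, Sep 23, Sep 24, Sep 25, Sep 26, Sep 27, Sep 30, Oct 1, Oct 2, Oct 3, skipping weekends) reaches Thursday, 2024-10-03.
The date on which the replacement obligation becomes due: 2024-10-03 + 7 days = 2024-10-10.

2024-10-10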